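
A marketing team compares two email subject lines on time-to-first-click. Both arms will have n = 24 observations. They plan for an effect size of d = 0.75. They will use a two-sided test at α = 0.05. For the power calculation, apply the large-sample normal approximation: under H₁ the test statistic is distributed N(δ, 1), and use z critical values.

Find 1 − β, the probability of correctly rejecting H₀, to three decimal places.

Power ≈ 0.738

Noncentrality parameter: δ = d·√(n/2) = 0.75 × √(24/2) = 2.5981
Two-sided α = 0.05 → critical value z_{0.025} = 1.960.
Power = Φ(δ − 1.960) + Φ(−δ − 1.960) = Φ(0.638) + Φ(-4.558) = 0.7383 + 0.0000 = 0.7383.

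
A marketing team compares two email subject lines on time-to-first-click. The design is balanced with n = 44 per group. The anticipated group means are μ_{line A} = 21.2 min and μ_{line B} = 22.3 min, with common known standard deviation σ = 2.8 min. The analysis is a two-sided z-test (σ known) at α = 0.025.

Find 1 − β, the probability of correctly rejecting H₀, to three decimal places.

Power ≈ 0.345

Standardized effect: d = |μ_{line A} − μ_{line B}| / σ = |21.2 − 22.3| / 2.8 = 0.3929
Noncentrality parameter: δ = d·√(n/2) = 0.3929 × √(44/2) = 1.8427
Two-sided α = 0.025 → critical value z_{0.0125} = 2.241.
Power = Φ(δ − 2.241) + Φ(−δ − 2.241) = Φ(-0.399) + Φ(-4.084) = 0.3450 + 0.0000 = 0.3451.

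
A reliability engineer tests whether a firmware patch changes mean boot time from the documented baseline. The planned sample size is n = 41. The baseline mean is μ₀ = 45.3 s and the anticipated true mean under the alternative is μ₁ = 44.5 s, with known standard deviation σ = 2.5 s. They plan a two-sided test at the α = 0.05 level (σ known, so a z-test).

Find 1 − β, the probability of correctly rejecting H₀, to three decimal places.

Power ≈ 0.536

Standardized effect: d = |μ₁ − μ₀| / σ = |44.5 − 45.3| / 2.5 = 0.3200
Noncentrality parameter: δ = d·√n = 0.3200 × √41 = 2.0490
Critical value for a two-sided test at α = 0.05: z_{α/2} = 1.960.
Power = Φ(δ − 1.960) + Φ(−δ − 1.960) = Φ(0.089) + Φ(-4.009) = 0.5355 + 0.0000 = 0.5355.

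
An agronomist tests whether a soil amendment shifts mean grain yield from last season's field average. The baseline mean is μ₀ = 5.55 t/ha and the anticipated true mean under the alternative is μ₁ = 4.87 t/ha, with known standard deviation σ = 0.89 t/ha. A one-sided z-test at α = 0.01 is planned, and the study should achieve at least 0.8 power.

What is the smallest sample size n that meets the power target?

Standardized effect: d = |μ₁ − μ₀| / σ = |4.87 − 5.55| / 0.89 = 0.7640
For power 0.8 need Φ(δ − z_{0.01}) = 0.8, so δ = z_{0.01} + z_{0.20} = 2.326 + 0.842 = 3.168.
δ = d·√n ⇒ n = (δ/d)² = (3.168 / 0.7640)² = 17.19.
Round up to the next whole unit.

n = 18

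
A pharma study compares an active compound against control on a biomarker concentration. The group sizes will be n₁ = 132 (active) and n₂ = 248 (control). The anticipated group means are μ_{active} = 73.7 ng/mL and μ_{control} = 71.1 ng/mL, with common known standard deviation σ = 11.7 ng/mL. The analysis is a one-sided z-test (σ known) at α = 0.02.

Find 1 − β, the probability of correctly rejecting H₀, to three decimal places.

Power ≈ 0.504

Standardized effect: d = |μ_{active} − μ_{control}| / σ = |73.7 − 71.1| / 11.7 = 0.2222
Noncentrality parameter: δ = d / √(1/n₁ + 1/n₂) = 0.2222 / √(1/132 + 1/248) = 2.0626
Critical value for a one-sided test at α = 0.02: z_α = 2.054.
Power = P(Z > 2.054 − δ) = Φ(0.009) = 0.5035.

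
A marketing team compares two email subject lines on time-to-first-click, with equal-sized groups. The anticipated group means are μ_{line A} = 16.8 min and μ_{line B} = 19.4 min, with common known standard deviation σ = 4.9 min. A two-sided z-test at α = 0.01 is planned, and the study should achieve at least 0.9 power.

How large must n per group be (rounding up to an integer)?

Standardized effect: d = |μ_{line A} − μ_{line B}| / σ = |16.8 − 19.4| / 4.9 = 0.5306
Set Φ(δ − 2.576) = 0.9; then δ − 2.576 = Φ⁻¹(0.9) = 1.282, giving δ = 3.857.
(For δ > 0 the lower-tail rejection region contributes negligibly to power, so the one-term inversion is standard.)
δ = d·√(n/2) ⇒ n = 2(δ/d)² = 2 × (3.857 / 0.5306)² = 105.70.
Round up to the next whole unit.

n = 106 per group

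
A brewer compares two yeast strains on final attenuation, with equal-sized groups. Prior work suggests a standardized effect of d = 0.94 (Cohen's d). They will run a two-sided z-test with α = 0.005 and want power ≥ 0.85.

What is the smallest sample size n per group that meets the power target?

n = 34 per group

For power 0.85 need Φ(δ − z_{0.0025}) = 0.85, so δ = z_{0.0025} + z_{0.15} = 2.807 + 1.036 = 3.843.
(For δ > 0 the lower-tail rejection region contributes negligibly to power, so the one-term inversion is standard.)
δ = d·√(n/2) ⇒ n = 2(δ/d)² = 2 × (3.843 / 0.94)² = 33.44.
Round up to the next whole unit.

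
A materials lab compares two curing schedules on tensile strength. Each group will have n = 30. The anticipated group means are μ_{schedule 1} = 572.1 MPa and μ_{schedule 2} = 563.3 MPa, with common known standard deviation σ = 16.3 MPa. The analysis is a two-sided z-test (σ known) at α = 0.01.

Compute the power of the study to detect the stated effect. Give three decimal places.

Power ≈ 0.314

Standardized effect: d = |μ_{schedule 1} − μ_{schedule 2}| / σ = |572.1 − 563.3| / 16.3 = 0.5399
Noncentrality parameter: δ = d·√(n/2) = 0.5399 × √(30/2) = 2.0909
Critical value for a two-sided test at α = 0.01: z_{α/2} = 2.576.
Power = Φ(δ − 2.576) + Φ(−δ − 2.576) = Φ(-0.485) + Φ(-4.667) = 0.3139 + 0.0000 = 0.3139.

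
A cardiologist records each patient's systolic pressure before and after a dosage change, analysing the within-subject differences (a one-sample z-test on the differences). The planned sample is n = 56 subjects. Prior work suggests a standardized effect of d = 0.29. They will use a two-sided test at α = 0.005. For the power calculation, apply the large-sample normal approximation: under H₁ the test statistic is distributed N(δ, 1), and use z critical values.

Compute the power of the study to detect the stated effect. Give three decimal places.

Noncentrality parameter: δ = d·√n = 0.29 × √56 = 2.1702
Two-sided α = 0.005 → critical value z_{0.0025} = 2.807.
Power = Φ(δ − 2.807) + Φ(−δ − 2.807) = Φ(-0.637) + Φ(-4.977) = 0.2621 + 0.0000 = 0.2621.

Power ≈ 0.262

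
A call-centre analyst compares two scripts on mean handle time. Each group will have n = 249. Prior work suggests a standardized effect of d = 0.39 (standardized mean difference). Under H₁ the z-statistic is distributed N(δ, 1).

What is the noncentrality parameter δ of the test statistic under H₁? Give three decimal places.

δ ≈ 4.352

δ = d·√(n/2) = 0.39 × √(249/2) = 4.3516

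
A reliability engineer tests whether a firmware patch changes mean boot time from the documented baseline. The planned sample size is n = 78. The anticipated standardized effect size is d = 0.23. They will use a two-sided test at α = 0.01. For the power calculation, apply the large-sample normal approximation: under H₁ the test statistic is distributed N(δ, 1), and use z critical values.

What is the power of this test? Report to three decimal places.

Power ≈ 0.293

Noncentrality parameter: δ = d·√n = 0.23 × √78 = 2.0313
Two-sided α = 0.01 → critical value z_{0.005} = 2.576.
Power = Φ(δ − 2.576) + Φ(−δ − 2.576) = Φ(-0.545) + Φ(-4.607) = 0.2930 + 0.0000 = 0.2930.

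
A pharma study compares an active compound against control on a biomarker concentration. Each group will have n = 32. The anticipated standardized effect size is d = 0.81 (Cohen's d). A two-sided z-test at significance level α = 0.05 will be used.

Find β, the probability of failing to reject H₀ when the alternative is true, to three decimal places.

β ≈ 0.100

Noncentrality parameter: δ = d·√(n/2) = 0.81 × √(32/2) = 3.2400
Critical value for a two-sided test at α = 0.05: z_{α/2} = 1.960.
Power = Φ(δ − 1.960) + Φ(−δ − 1.960) = Φ(1.280) + Φ(-5.200) = 0.8997 + 0.0000 = 0.8997.
Type II error: β = 1 − power = 1 − 0.8997 = 0.1003.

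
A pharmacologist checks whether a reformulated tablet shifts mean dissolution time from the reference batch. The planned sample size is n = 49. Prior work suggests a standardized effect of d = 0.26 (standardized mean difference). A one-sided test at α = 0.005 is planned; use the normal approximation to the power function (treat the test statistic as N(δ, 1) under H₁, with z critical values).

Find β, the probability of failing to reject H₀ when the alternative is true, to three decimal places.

β ≈ 0.775

Noncentrality parameter: δ = d·√n = 0.26 × √49 = 1.8200
Critical value for a one-sided test at α = 0.005: z_α = 2.576.
Power = P(Z > 2.576 − δ) = Φ(-0.756) = 0.2249.
Type II error: β = 1 − power = 1 − 0.2249 = 0.7751.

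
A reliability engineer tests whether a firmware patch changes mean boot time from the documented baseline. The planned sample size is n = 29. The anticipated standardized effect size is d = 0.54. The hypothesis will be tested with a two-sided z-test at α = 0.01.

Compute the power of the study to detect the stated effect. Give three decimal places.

Power ≈ 0.630

Noncentrality parameter: δ = d·√n = 0.54 × √29 = 2.9080
Two-sided α = 0.01 → critical value z_{0.005} = 2.576.
Power = Φ(δ − 2.576) + Φ(−δ − 2.576) = Φ(0.332) + Φ(-5.484) = 0.6301 + 0.0000 = 0.6301.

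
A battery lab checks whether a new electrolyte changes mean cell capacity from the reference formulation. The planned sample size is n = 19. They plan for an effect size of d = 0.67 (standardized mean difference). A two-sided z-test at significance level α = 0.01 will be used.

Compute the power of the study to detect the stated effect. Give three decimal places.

Noncentrality parameter: δ = d·√n = 0.67 × √19 = 2.9205
Two-sided α = 0.01 → critical value z_{0.005} = 2.576.
Power = Φ(δ − 2.576) + Φ(−δ − 2.576) = Φ(0.345) + Φ(-5.496) = 0.6348 + 0.0000 = 0.6348.

Power ≈ 0.635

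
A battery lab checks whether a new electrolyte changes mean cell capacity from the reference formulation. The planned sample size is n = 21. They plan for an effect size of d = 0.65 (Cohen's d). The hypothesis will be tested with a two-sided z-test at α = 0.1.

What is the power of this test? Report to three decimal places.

Noncentrality parameter: δ = d·√n = 0.65 × √21 = 2.9787
Critical value for a two-sided test at α = 0.1: z_{α/2} = 1.645.
Power = Φ(δ − 1.645) + Φ(−δ − 1.645) = Φ(1.334) + Φ(-4.624) = 0.9089 + 0.0000 = 0.9089.

Power ≈ 0.909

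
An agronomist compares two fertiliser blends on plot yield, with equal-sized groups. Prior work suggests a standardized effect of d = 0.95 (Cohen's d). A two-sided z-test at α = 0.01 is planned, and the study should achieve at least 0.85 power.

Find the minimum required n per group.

n = 29 per group

For power 0.85 need Φ(δ − z_{0.005}) = 0.85, so δ = z_{0.005} + z_{0.15} = 2.576 + 1.036 = 3.612.
(For δ > 0 the lower-tail rejection region contributes negligibly to power, so the one-term inversion is standard.)
δ = d·√(n/2) ⇒ n = 2(δ/d)² = 2 × (3.612 / 0.95)² = 28.92.
Round up to the next whole unit.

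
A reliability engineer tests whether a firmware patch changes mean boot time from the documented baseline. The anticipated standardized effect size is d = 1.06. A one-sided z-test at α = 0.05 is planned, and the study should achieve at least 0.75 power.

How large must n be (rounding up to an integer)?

For power 0.75 need Φ(δ − z_{0.05}) = 0.75, so δ = z_{0.05} + z_{0.25} = 1.645 + 0.674 = 2.319.
δ = d·√n ⇒ n = (δ/d)² = (2.319 / 1.06)² = 4.79.
Round up to the next whole unit.

n = 5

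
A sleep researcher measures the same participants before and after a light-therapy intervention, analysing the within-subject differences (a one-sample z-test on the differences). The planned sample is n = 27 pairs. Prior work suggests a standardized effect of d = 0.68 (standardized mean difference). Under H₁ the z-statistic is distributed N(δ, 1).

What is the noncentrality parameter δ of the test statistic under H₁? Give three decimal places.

δ = d·√n = 0.68 × √27 = 3.5334

δ ≈ 3.533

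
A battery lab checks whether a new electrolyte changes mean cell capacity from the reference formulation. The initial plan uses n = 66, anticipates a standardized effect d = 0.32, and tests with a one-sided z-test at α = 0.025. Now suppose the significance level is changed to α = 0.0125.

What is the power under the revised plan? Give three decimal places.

δ = d·√n = 0.32 × √66 = 2.5997 (unchanged). New critical value: z_{0.0125} = 2.241.
Revised power = Φ(δ − 2.241) = Φ(0.358) = 0.6399.

Power ≈ 0.640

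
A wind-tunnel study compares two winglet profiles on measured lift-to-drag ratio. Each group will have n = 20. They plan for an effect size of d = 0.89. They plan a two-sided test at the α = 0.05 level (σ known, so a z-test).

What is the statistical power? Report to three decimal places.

Noncentrality parameter: δ = d·√(n/2) = 0.89 × √(20/2) = 2.8144
Critical value for a two-sided test at α = 0.05: z_{α/2} = 1.960.
Power = Φ(δ − 1.960) + Φ(−δ − 1.960) = Φ(0.854) + Φ(-4.774) = 0.8036 + 0.0000 = 0.8036.

Power ≈ 0.804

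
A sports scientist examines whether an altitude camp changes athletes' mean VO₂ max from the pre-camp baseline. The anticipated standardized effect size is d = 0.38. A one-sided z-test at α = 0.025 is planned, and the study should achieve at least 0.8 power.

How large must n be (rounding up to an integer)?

For power 0.8 need Φ(δ − z_{0.025}) = 0.8, so δ = z_{0.025} + z_{0.20} = 1.960 + 0.842 = 2.802.
δ = d·√n ⇒ n = (δ/d)² = (2.802 / 0.38)² = 54.36.
Round up to the next whole unit.

n = 55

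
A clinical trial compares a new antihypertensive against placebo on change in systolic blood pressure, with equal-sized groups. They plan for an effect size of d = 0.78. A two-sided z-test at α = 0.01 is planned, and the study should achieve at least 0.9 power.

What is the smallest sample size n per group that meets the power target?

n = 49 per group

For power 0.9 need Φ(δ − z_{0.005}) = 0.9, so δ = z_{0.005} + z_{0.10} = 2.576 + 1.282 = 3.857.
(For δ > 0 the lower-tail rejection region contributes negligibly to power, so the one-term inversion is standard.)
δ = d·√(n/2) ⇒ n = 2(δ/d)² = 2 × (3.857 / 0.78)² = 48.91.
Rounding up, n = 49 per group.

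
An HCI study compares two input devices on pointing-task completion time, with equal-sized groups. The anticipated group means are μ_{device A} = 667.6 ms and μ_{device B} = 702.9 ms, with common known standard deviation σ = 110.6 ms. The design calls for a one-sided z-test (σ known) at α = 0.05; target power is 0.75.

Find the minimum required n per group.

n = 106 per group

Standardized effect: d = |μ_{device A} − μ_{device B}| / σ = |667.6 − 702.9| / 110.6 = 0.3192
For power 0.75 need Φ(δ − z_{0.05}) = 0.75, so δ = z_{0.05} + z_{0.25} = 1.645 + 0.674 = 2.319.
δ = d·√(n/2) ⇒ n = 2(δ/d)² = 2 × (2.319 / 0.3192)² = 105.61.
Rounding up, n = 106 per group.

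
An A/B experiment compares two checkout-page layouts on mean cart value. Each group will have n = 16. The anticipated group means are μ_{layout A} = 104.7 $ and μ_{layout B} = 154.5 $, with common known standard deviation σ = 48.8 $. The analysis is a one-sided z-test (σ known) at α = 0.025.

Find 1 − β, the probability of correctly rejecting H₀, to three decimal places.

Standardized effect: d = |μ_{layout A} − μ_{layout B}| / σ = |104.7 − 154.5| / 48.8 = 1.0205
Noncentrality parameter: δ = d·√(n/2) = 1.0205 × √(16/2) = 2.8864
Critical value for a one-sided test at α = 0.025: z_α = 1.960.
Power = P(Z > 1.960 − δ) = Φ(0.926) = 0.8229.

Power ≈ 0.823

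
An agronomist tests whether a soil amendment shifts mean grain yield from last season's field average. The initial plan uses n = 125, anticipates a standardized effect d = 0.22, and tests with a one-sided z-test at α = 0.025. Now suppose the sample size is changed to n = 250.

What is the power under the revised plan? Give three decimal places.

With n = 250: δ = d·√n = 0.22 × √250 = 3.4785. Critical value z_{0.025} = 1.960.
Revised power = P(Z > 1.960 − δ) = Φ(1.519) = 0.9356.

Power ≈ 0.936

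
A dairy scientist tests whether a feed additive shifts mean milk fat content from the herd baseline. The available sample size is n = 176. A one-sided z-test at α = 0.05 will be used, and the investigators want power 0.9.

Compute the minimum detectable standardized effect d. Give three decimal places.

d ≈ 0.221

Required noncentrality: δ = z_{0.05} + z_{0.10} = 1.645 + 1.282 = 2.926.
δ = d·√n ⇒ d = δ/√n = 2.926/√176 = 0.2206.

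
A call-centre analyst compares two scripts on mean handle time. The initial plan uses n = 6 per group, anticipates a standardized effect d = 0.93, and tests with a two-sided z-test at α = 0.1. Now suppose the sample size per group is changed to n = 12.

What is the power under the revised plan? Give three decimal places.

Power ≈ 0.737

With n = 12 per group: δ = d·√(n/2) = 0.93 × √(12/2) = 2.2780. Critical value z_{0.05} = 1.645.
Revised power = Φ(δ − 1.645) + Φ(−δ − 1.645) = Φ(0.633) + Φ(-3.923) = 0.7367 + 0.0000 = 0.7367.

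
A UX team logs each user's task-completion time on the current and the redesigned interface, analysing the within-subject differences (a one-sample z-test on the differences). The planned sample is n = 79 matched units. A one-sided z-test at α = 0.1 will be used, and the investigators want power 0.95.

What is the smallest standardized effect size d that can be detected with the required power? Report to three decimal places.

d ≈ 0.329

Need Φ(δ − 1.282) = 0.95, so δ = 1.282 + 1.645 = 2.926.
δ = d·√n ⇒ d = δ/√n = 2.926/√79 = 0.3292.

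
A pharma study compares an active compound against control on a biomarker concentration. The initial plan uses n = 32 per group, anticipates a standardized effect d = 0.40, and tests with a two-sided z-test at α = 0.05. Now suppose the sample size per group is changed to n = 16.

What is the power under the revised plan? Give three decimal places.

With n = 16 per group: δ = d·√(n/2) = 0.40 × √(16/2) = 1.1314. Critical value z_{0.025} = 1.960.
Revised power = Φ(δ − 1.960) + Φ(−δ − 1.960) = Φ(-0.829) + Φ(-3.091) = 0.2037 + 0.0010 = 0.2047.

Power ≈ 0.205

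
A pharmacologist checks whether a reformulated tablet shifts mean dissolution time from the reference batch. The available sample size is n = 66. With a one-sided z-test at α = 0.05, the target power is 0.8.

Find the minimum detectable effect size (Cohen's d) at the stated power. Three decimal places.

Required noncentrality: δ = z_{0.05} + z_{0.20} = 1.645 + 0.842 = 2.486.
δ = d·√n ⇒ d = δ/√n = 2.486/√66 = 0.3061.

d ≈ 0.306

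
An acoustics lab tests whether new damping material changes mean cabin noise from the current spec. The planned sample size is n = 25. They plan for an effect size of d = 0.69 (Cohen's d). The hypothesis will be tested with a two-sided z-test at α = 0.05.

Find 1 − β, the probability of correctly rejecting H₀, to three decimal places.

Power ≈ 0.932

Noncentrality parameter: δ = d·√n = 0.69 × √25 = 3.4500
Two-sided α = 0.05 → critical value z_{0.025} = 1.960.
Power = Φ(δ − 1.960) + Φ(−δ − 1.960) = Φ(1.490) + Φ(-5.410) = 0.9319 + 0.0000 = 0.9319.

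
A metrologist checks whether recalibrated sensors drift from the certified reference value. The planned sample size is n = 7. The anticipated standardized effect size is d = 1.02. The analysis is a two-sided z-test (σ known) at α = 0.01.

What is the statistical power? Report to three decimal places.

Power ≈ 0.549

Noncentrality parameter: δ = d·√n = 1.02 × √7 = 2.6987
Critical value for a two-sided test at α = 0.01: z_{α/2} = 2.576.
Power = Φ(δ − 2.576) + Φ(−δ − 2.576) = Φ(0.123) + Φ(-5.274) = 0.5489 + 0.0000 = 0.5489.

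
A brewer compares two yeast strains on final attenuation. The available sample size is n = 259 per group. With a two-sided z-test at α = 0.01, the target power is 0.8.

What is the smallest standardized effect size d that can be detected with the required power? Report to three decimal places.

d ≈ 0.300

Need Φ(δ − 2.576) = 0.8, so δ = 2.576 + 0.842 = 3.417.
(Lower-tail contribution to power is negligible for δ > 0.)
δ = d·√(n/2) ⇒ d = δ/√(n/2) = 3.417/√(259/2) = 0.3003.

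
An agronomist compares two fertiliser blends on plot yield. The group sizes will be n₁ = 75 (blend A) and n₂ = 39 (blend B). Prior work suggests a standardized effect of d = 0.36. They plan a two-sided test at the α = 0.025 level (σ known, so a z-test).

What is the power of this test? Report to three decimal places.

Power ≈ 0.338

Noncentrality parameter: δ = d / √(1/n₁ + 1/n₂) = 0.36 / √(1/75 + 1/39) = 1.8235
Two-sided α = 0.025 → critical value z_{0.0125} = 2.241.
Power = Φ(δ − 2.241) + Φ(−δ − 2.241) = Φ(-0.418) + Φ(-4.065) = 0.3380 + 0.0000 = 0.3380.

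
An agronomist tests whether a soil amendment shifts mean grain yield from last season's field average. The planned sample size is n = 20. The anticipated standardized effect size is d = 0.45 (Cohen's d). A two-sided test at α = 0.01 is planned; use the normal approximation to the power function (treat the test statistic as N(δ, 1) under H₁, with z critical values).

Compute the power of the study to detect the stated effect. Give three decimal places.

Noncentrality parameter: δ = d·√n = 0.45 × √20 = 2.0125
Critical value for a two-sided test at α = 0.01: z_{α/2} = 2.576.
Power = Φ(δ − 2.576) + Φ(−δ − 2.576) = Φ(-0.563) + Φ(-4.588) = 0.2866 + 0.0000 = 0.2866.

Power ≈ 0.287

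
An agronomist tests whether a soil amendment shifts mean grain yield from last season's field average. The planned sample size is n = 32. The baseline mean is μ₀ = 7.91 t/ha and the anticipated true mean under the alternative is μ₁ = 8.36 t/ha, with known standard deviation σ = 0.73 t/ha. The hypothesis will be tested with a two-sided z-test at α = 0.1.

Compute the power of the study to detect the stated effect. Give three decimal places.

Standardized effect: d = |μ₁ − μ₀| / σ = |8.36 − 7.91| / 0.73 = 0.6164
Noncentrality parameter: δ = d·√n = 0.6164 × √32 = 3.4871
Two-sided α = 0.1 → critical value z_{0.05} = 1.645.
Power = Φ(δ − 1.645) + Φ(−δ − 1.645) = Φ(1.842) + Φ(-5.132) = 0.9673 + 0.0000 = 0.9673.

Power ≈ 0.967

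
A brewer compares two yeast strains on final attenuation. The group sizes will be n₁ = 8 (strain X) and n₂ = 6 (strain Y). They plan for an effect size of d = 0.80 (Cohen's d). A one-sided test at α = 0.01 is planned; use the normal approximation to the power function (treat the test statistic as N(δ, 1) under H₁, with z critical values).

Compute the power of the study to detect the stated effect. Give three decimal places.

Power ≈ 0.199

Noncentrality parameter: δ = d / √(1/n₁ + 1/n₂) = 0.80 / √(1/8 + 1/6) = 1.4813
Critical value for a one-sided test at α = 0.01: z_α = 2.326.
Power = P(Z > 2.326 − δ) = Φ(-0.845) = 0.1990.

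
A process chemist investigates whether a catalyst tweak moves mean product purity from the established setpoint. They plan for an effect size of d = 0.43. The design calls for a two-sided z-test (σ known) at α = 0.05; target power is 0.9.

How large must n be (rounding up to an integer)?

n = 57

For power 0.9 need Φ(δ − z_{0.025}) = 0.9, so δ = z_{0.025} + z_{0.10} = 1.960 + 1.282 = 3.242.
(The Φ(−δ − z_{α/2}) term is vanishingly small for δ > 0 and is dropped in the standard sample-size formula.)
δ = d·√n ⇒ n = (δ/d)² = (3.242 / 0.43)² = 56.83.
Rounding up, n = 57.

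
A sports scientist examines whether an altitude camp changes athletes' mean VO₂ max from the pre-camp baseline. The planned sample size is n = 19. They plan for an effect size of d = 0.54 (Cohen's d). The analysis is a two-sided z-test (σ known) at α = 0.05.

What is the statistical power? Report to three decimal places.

Power ≈ 0.653

Noncentrality parameter: δ = d·√n = 0.54 × √19 = 2.3538
Two-sided α = 0.05 → critical value z_{0.025} = 1.960.
Power = Φ(δ − 1.960) + Φ(−δ − 1.960) = Φ(0.394) + Φ(-4.314) = 0.6532 + 0.0000 = 0.6532.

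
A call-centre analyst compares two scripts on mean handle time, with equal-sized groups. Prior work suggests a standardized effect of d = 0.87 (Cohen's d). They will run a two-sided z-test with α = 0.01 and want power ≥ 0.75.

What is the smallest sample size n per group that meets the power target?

n = 28 per group

For power 0.75 need Φ(δ − z_{0.005}) = 0.75, so δ = z_{0.005} + z_{0.25} = 2.576 + 0.674 = 3.250.
(For δ > 0 the lower-tail rejection region contributes negligibly to power, so the one-term inversion is standard.)
δ = d·√(n/2) ⇒ n = 2(δ/d)² = 2 × (3.250 / 0.87)² = 27.92.
Rounding up, n = 28 per group.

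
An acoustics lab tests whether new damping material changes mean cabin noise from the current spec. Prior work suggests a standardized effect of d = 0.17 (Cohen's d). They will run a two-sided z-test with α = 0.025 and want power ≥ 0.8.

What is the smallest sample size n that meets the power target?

n = 329

For power 0.8 need Φ(δ − z_{0.0125}) = 0.8, so δ = z_{0.0125} + z_{0.20} = 2.241 + 0.842 = 3.083.
(For δ > 0 the lower-tail rejection region contributes negligibly to power, so the one-term inversion is standard.)
δ = d·√n ⇒ n = (δ/d)² = (3.083 / 0.17)² = 328.89.
Rounding up, n = 329.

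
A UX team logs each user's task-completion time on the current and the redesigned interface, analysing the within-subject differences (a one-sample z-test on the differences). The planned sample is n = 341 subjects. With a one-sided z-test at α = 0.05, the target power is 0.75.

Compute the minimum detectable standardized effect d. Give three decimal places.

Required noncentrality: δ = z_{0.05} + z_{0.25} = 1.645 + 0.674 = 2.319.
δ = d·√n ⇒ d = δ/√n = 2.319/√341 = 0.1256.

d ≈ 0.126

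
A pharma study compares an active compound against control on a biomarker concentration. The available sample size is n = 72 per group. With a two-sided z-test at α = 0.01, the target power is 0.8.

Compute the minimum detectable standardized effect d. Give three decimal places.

d ≈ 0.570

Need Φ(δ − 2.576) = 0.8, so δ = 2.576 + 0.842 = 3.417.
(Lower-tail contribution to power is negligible for δ > 0.)
δ = d·√(n/2) ⇒ d = δ/√(n/2) = 3.417/√(72/2) = 0.5696.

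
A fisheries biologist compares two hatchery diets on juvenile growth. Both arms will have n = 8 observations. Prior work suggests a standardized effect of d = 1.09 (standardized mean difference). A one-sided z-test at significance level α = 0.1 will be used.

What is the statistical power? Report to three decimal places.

Power ≈ 0.816

Noncentrality parameter: δ = d·√(n/2) = 1.09 × √(8/2) = 2.1800
Critical value for a one-sided test at α = 0.1: z_α = 1.282.
Power = Φ(δ − 1.282) = Φ(0.898) = 0.8155.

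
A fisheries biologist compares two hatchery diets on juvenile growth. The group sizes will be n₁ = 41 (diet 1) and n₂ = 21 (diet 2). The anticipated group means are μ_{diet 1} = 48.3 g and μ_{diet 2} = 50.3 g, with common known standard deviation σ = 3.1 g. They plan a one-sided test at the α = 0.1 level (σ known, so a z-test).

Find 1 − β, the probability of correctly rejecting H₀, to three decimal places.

Standardized effect: d = |μ_{diet 1} − μ_{diet 2}| / σ = |48.3 − 50.3| / 3.1 = 0.6452
Noncentrality parameter: δ = d / √(1/n₁ + 1/n₂) = 0.6452 / √(1/41 + 1/21) = 2.4042
One-sided α = 0.1 → critical value z_{0.1} = 1.282.
Power = P(Z > 1.282 − δ) = Φ(1.123) = 0.8692.

Power ≈ 0.869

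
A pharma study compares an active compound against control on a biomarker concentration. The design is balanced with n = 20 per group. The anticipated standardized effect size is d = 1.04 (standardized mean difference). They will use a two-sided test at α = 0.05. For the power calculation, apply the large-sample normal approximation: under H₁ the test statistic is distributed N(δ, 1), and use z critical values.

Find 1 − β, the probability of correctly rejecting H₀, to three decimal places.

Power ≈ 0.908

Noncentrality parameter: δ = d·√(n/2) = 1.04 × √(20/2) = 3.2888
Two-sided α = 0.05 → critical value z_{0.025} = 1.960.
Power = Φ(δ − 1.960) + Φ(−δ − 1.960) = Φ(1.329) + Φ(-5.249) = 0.9080 + 0.0000 = 0.9080.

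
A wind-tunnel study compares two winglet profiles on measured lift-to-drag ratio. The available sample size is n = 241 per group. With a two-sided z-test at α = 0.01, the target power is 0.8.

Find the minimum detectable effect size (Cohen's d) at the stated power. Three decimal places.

d ≈ 0.311

Required noncentrality: δ = z_{0.005} + z_{0.20} = 2.576 + 0.842 = 3.417.
(The second rejection-region term Φ(−δ − z_{α/2}) is negligible and dropped.)
δ = d·√(n/2) ⇒ d = δ/√(n/2) = 3.417/√(241/2) = 0.3113.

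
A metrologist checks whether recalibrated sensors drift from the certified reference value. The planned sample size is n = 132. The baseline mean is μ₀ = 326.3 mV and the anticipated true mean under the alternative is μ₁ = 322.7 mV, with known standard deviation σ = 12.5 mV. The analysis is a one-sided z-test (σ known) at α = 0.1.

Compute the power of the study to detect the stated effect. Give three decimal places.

Standardized effect: d = |μ₁ − μ₀| / σ = |322.7 − 326.3| / 12.5 = 0.2880
Noncentrality parameter: δ = d·√n = 0.2880 × √132 = 3.3089
One-sided α = 0.1 → critical value z_{0.1} = 1.282.
Power = Φ(δ − 1.282) = Φ(2.027) = 0.9787.

Power ≈ 0.979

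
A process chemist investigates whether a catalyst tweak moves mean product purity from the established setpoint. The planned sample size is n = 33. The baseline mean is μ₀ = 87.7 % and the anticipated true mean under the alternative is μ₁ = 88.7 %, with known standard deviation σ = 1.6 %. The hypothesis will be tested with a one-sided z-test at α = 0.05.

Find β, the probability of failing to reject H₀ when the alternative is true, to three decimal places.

β ≈ 0.026

Standardized effect: d = |μ₁ − μ₀| / σ = |88.7 − 87.7| / 1.6 = 0.6250
Noncentrality parameter: λ = d·√n = 0.6250 × √33 = 3.5904
Critical value for a one-sided test at α = 0.05: z_α = 1.645.
Power = P(Z > 1.645 − λ) = Φ(1.945) = 0.9741.
Type II error: β = 1 − power = 1 − 0.9741 = 0.0259.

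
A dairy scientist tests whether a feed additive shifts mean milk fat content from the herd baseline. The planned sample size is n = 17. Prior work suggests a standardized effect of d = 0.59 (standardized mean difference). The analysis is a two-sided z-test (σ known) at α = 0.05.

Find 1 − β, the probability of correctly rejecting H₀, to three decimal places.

Power ≈ 0.682

Noncentrality parameter: δ = d·√n = 0.59 × √17 = 2.4326
Critical value for a two-sided test at α = 0.05: z_{α/2} = 1.960.
Power = Φ(δ − 1.960) + Φ(−δ − 1.960) = Φ(0.473) + Φ(-4.393) = 0.6818 + 0.0000 = 0.6818.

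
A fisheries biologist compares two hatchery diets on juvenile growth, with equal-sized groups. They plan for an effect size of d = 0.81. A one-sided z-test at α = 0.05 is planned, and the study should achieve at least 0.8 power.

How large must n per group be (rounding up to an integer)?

n = 19 per group

Set Φ(δ − 1.645) = 0.8; then δ − 1.645 = Φ⁻¹(0.8) = 0.842, giving δ = 2.486.
δ = d·√(n/2) ⇒ n = 2(δ/d)² = 2 × (2.486 / 0.81)² = 18.85.
Round up to the next whole unit.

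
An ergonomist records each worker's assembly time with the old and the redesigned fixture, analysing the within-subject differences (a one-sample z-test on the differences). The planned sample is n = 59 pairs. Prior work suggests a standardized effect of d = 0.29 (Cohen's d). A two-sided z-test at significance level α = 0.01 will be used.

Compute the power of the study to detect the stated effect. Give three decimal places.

Power ≈ 0.364

Noncentrality parameter: δ = d·√n = 0.29 × √59 = 2.2275
Two-sided α = 0.01 → critical value z_{0.005} = 2.576.
Power = Φ(δ − 2.576) + Φ(−δ − 2.576) = Φ(-0.348) + Φ(-4.803) = 0.3638 + 0.0000 = 0.3638.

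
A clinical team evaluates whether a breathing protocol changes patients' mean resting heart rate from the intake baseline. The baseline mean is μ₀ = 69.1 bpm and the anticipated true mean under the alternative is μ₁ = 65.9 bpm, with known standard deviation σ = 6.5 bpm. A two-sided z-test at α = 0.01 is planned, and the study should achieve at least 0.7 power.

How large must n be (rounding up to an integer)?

n = 40

Standardized effect: d = |μ₁ − μ₀| / σ = |65.9 − 69.1| / 6.5 = 0.4923
For power 0.7 need Φ(δ − z_{0.005}) = 0.7, so δ = z_{0.005} + z_{0.30} = 2.576 + 0.524 = 3.100.
(The Φ(−δ − z_{α/2}) term is vanishingly small for δ > 0 and is dropped in the standard sample-size formula.)
δ = d·√n ⇒ n = (δ/d)² = (3.100 / 0.4923)² = 39.66.
Round up to the next whole unit.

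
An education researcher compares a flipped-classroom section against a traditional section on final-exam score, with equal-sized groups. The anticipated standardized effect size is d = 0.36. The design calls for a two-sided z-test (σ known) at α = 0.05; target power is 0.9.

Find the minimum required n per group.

For power 0.9 need Φ(δ − z_{0.025}) = 0.9, so δ = z_{0.025} + z_{0.10} = 1.960 + 1.282 = 3.242.
(The Φ(−δ − z_{α/2}) term is vanishingly small for δ > 0 and is dropped in the standard sample-size formula.)
δ = d·√(n/2) ⇒ n = 2(δ/d)² = 2 × (3.242 / 0.36)² = 162.15.
Round up to the next whole unit.

n = 163 per group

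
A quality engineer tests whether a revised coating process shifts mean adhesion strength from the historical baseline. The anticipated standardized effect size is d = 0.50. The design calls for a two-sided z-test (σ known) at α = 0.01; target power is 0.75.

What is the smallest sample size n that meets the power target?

For power 0.75 need Φ(δ − z_{0.005}) = 0.75, so δ = z_{0.005} + z_{0.25} = 2.576 + 0.674 = 3.250.
(The Φ(−δ − z_{α/2}) term is vanishingly small for δ > 0 and is dropped in the standard sample-size formula.)
δ = d·√n ⇒ n = (δ/d)² = (3.250 / 0.50)² = 42.26.
Round up to the next whole unit.

n = 43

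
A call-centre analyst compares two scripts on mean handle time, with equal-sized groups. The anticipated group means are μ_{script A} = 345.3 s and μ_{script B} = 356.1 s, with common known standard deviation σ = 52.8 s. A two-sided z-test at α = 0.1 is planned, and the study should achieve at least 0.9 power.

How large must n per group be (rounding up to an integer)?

n = 410 per group

Standardized effect: d = |μ_{script A} − μ_{script B}| / σ = |345.3 − 356.1| / 52.8 = 0.2045
Set Φ(δ − 1.645) = 0.9; then δ − 1.645 = Φ⁻¹(0.9) = 1.282, giving δ = 2.926.
(Ignoring the negligible lower-tail rejection probability gives the usual closed-form inversion.)
δ = d·√(n/2) ⇒ n = 2(δ/d)² = 2 × (2.926 / 0.2045)² = 409.37.
Rounding up, n = 410 per group.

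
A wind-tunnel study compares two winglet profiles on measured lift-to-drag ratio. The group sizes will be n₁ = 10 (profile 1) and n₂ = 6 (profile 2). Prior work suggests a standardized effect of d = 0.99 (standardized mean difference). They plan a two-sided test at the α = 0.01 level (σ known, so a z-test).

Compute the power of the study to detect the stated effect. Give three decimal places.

Noncentrality parameter: δ = d / √(1/n₁ + 1/n₂) = 0.99 / √(1/10 + 1/6) = 1.9171
Two-sided α = 0.01 → critical value z_{0.005} = 2.576.
Power = Φ(δ − 2.576) + Φ(−δ − 2.576) = Φ(-0.659) + Φ(-4.493) = 0.2550 + 0.0000 = 0.2550.

Power ≈ 0.255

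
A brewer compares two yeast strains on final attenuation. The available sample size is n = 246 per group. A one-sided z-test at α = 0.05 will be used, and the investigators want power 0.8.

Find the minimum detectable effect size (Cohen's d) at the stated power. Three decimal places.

d ≈ 0.224

Required noncentrality: δ = z_{0.05} + z_{0.20} = 1.645 + 0.842 = 2.486.
δ = d·√(n/2) ⇒ d = δ/√(n/2) = 2.486/√(246/2) = 0.2242.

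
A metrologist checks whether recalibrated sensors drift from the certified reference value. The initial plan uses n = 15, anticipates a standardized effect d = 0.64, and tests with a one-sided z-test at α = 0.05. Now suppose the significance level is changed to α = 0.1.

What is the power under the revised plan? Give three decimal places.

δ = d·√n = 0.64 × √15 = 2.4787 (unchanged). New critical value: z_{0.1} = 1.282.
Revised power = Φ(δ − 1.282) = Φ(1.197) = 0.8844.

Power ≈ 0.884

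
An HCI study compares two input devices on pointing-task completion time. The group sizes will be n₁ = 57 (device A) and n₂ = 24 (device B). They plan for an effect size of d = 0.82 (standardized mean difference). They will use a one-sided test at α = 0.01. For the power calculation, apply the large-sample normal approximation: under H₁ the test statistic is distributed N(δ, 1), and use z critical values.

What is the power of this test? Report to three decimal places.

Noncentrality parameter: δ = d / √(1/n₁ + 1/n₂) = 0.82 / √(1/57 + 1/24) = 3.3699
Critical value for a one-sided test at α = 0.01: z_α = 2.326.
Power = P(Z > 2.326 − δ) = Φ(1.044) = 0.8516.

Power ≈ 0.852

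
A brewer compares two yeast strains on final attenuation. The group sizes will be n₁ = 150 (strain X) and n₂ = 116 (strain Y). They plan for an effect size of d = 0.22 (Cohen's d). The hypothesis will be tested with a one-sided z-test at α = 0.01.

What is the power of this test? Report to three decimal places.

Power ≈ 0.292

Noncentrality parameter: δ = d / √(1/n₁ + 1/n₂) = 0.22 / √(1/150 + 1/116) = 1.7793
One-sided α = 0.01 → critical value z_{0.01} = 2.326.
Power = P(Z > 2.326 − δ) = Φ(-0.547) = 0.2922.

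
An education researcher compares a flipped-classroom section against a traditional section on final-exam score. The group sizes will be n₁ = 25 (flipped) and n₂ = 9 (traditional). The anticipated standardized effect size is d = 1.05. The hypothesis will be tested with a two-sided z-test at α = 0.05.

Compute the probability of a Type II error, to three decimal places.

Noncentrality parameter: δ = d / √(1/n₁ + 1/n₂) = 1.05 / √(1/25 + 1/9) = 2.7011
Two-sided α = 0.05 → critical value z_{0.025} = 1.960.
Power = Φ(δ − 1.960) + Φ(−δ − 1.960) = Φ(0.741) + Φ(-4.661) = 0.7707 + 0.0000 = 0.7707.
Type II error: β = 1 − power = 1 − 0.7707 = 0.2293.

β ≈ 0.229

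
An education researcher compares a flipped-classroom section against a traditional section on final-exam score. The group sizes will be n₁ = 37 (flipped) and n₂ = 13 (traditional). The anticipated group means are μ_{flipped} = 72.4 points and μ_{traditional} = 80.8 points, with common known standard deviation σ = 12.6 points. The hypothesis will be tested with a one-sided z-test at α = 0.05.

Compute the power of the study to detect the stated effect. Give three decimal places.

Power ≈ 0.664

Standardized effect: d = |μ_{flipped} − μ_{traditional}| / σ = |72.4 − 80.8| / 12.6 = 0.6667
Noncentrality parameter: δ = d / √(1/n₁ + 1/n₂) = 0.6667 / √(1/37 + 1/13) = 2.0677
Critical value for a one-sided test at α = 0.05: z_α = 1.645.
Power = Φ(δ − 1.645) = Φ(0.423) = 0.6638.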